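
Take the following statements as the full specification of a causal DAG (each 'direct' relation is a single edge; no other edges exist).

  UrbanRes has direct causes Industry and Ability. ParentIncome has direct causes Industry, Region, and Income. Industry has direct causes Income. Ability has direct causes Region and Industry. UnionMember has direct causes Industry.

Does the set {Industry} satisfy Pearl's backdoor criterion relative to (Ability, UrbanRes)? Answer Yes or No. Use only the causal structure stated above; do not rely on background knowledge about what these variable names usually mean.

Backdoor paths from Ability to UrbanRes (paths whose first edge points into Ability):
  P1: Ability <- Industry -> UrbanRes
  P2: Ability <- Region -> ParentIncome <- Income -> Industry -> UrbanRes
  P3: Ability <- Region -> ParentIncome <- Industry -> UrbanRes
Condition 1 (no descendant of Ability in the set): holds — descendants of Ability are {UrbanRes}; none are in {Industry}.
Condition 2 (every backdoor path blocked by {Industry}):
  P1: blocked at fork node Industry ∈ conditioning set.
  P2: blocked at collider ParentIncome (neither it nor any descendant is in the conditioning set).
  P3: blocked at collider ParentIncome (neither it nor any descendant is in the conditioning set).
{Industry} satisfies the backdoor criterion.

Yes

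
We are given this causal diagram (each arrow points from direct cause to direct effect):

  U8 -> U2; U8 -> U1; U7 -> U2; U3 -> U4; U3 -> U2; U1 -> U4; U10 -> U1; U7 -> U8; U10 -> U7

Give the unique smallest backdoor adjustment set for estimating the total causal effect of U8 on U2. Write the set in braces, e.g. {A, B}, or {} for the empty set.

{U7}

Variables eligible for adjustment (non-descendants of U8, excluding U8 and U2): {U10, U3, U7}.
Backdoor paths from U8 to U2:
  P1: U8 <- U7 <- U10 -> U1 -> U4 <- U3 -> U2
  P2: U8 <- U7 -> U2
The empty set is not sufficient: P2 (U8 <- U7 -> U2) has no collider blocking it and no conditioned non-collider, so it is open.
Try {U7}:
  P1: blocked at chain node U7 ∈ conditioning set.
  P2: blocked at fork node U7 ∈ conditioning set.
{U7} contains no descendant of U8 and blocks every backdoor path.
No other singleton works — e.g. {U3} leaves P2 open — so {U7} is the unique smallest valid adjustment set.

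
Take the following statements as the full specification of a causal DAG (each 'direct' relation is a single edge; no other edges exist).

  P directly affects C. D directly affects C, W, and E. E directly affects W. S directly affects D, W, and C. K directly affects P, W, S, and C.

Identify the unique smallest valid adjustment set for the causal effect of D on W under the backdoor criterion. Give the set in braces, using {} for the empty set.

Variables eligible for adjustment (non-descendants of D, excluding D and W): {K, P, S}.
Backdoor paths from D to W:
  P1: D <- S <- K -> W
  P2: D <- S -> C <- K -> W
  P3: D <- S -> C <- P <- K -> W
  P4: D <- S -> W
The empty set is not sufficient: P1 (D <- S <- K -> W) has no collider blocking it and no conditioned non-collider, so it is open.
Try {S}:
  P1: blocked at chain node S ∈ conditioning set.
  P2: blocked at fork node S ∈ conditioning set.
  P3: blocked at fork node S ∈ conditioning set.
  P4: blocked at fork node S ∈ conditioning set.
{S} contains no descendant of D and blocks every backdoor path.
No other singleton works — e.g. {K} leaves P4 open — so {S} is the unique smallest valid adjustment set.

{S}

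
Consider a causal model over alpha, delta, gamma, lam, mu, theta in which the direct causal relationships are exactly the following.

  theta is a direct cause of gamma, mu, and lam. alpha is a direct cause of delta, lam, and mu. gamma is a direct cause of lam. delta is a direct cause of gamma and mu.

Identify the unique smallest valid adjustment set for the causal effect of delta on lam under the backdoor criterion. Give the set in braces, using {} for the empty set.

Variables eligible for adjustment (non-descendants of delta, excluding delta and lam): {alpha, theta}.
Backdoor paths from delta to lam:
  P1: delta <- alpha -> mu <- theta -> gamma -> lam
  P2: delta <- alpha -> mu <- theta -> lam
  P3: delta <- alpha -> lam
The empty set is not sufficient: P3 (delta <- alpha -> lam) has no collider blocking it and no conditioned non-collider, so it is open.
Try {alpha}:
  P1: blocked at fork node alpha ∈ conditioning set.
  P2: blocked at fork node alpha ∈ conditioning set.
  P3: blocked at fork node alpha ∈ conditioning set.
{alpha} contains no descendant of delta and blocks every backdoor path.
No other singleton works — e.g. {theta} leaves P3 open — so {alpha} is the unique smallest valid adjustment set.

{alpha}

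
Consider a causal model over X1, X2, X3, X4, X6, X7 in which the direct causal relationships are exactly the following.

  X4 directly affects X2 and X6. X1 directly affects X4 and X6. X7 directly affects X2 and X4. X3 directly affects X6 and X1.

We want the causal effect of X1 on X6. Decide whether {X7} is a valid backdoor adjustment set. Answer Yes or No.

No

Backdoor paths from X1 to X6 (paths whose first edge points into X1):
  P1: X1 <- X3 -> X6
Condition 1 (no descendant of X1 in the set): holds — descendants of X1 are {X2, X4, X6}; none are in {X7}.
Condition 2 (every backdoor path blocked by {X7}):
  P1: open — no interior node is in the conditioning set.
{X7} does not satisfy the backdoor criterion.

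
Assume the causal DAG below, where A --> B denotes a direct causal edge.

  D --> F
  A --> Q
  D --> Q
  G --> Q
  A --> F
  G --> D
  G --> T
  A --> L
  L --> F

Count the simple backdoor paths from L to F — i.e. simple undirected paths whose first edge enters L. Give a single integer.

3

A backdoor path from L to F is any simple undirected path whose first edge points into L (i.e. leaves L via a parent).
Parents of L: {A}.
Enumerating:
  P1: L <- A -> Q <- G -> D -> F
  P2: L <- A -> Q <- D -> F
  P3: L <- A -> F
That exhausts the simple backdoor paths. Count: 3.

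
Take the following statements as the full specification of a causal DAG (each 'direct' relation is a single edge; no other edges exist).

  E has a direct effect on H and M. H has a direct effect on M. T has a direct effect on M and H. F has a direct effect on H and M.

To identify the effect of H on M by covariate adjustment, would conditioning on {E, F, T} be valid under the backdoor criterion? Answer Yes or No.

Backdoor paths from H to M (paths whose first edge points into H):
  P1: H <- E -> M
  P2: H <- F -> M
  P3: H <- T -> M
Condition 1 (no descendant of H in the set): holds — descendants of H are {M}; none are in {E, F, T}.
Condition 2 (every backdoor path blocked by {E, F, T}):
  P1: blocked at fork node E ∈ conditioning set.
  P2: blocked at fork node F ∈ conditioning set.
  P3: blocked at fork node T ∈ conditioning set.
{E, F, T} satisfies the backdoor criterion.

Yes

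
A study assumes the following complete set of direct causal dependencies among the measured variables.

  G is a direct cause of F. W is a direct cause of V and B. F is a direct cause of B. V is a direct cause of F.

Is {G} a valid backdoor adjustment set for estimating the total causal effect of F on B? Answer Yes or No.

No

Backdoor paths from F to B (paths whose first edge points into F):
  P1: F <- V <- W -> B
Condition 1 (no descendant of F in the set): holds — descendants of F are {B}; none are in {G}.
Condition 2 (every backdoor path blocked by {G}):
  P1: open — no interior node is in the conditioning set.
{G} does not satisfy the backdoor criterion.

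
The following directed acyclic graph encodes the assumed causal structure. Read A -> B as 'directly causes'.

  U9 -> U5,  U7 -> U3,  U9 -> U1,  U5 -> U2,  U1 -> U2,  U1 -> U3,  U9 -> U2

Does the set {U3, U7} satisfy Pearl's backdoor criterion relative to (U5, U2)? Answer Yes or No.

Backdoor paths from U5 to U2 (paths whose first edge points into U5):
  P1: U5 <- U9 -> U1 -> U2
  P2: U5 <- U9 -> U2
Condition 1 (no descendant of U5 in the set): holds — descendants of U5 are {U2}; none are in {U3, U7}.
Condition 2 (every backdoor path blocked by {U3, U7}):
  P1: open — no interior node is in the conditioning set.
  P2: open — no interior node is in the conditioning set.
{U3, U7} does not satisfy the backdoor criterion.

No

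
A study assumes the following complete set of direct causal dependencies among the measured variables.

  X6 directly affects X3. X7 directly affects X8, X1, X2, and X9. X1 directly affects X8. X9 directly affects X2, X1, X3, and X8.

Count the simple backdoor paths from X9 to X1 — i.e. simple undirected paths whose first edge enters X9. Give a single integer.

2

A backdoor path from X9 to X1 is any simple undirected path whose first edge points into X9 (i.e. leaves X9 via a parent).
Parents of X9: {X7}.
Enumerating:
  P1: X9 <- X7 -> X1
  P2: X9 <- X7 -> X8 <- X1
That exhausts the simple backdoor paths. Count: 2.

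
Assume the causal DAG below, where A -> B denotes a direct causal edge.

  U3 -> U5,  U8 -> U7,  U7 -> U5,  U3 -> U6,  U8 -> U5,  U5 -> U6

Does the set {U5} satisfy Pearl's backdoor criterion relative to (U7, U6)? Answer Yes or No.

No

Backdoor paths from U7 to U6 (paths whose first edge points into U7):
  P1: U7 <- U8 -> U5 <- U3 -> U6
  P2: U7 <- U8 -> U5 -> U6
Condition 1 (no descendant of U7 in the set): FAILS — U5 is a descendant of U7.
Condition 2 (every backdoor path blocked by {U5}):
  P1: open — collider(s) U5 are conditioned on (or have a conditioned descendant) and no non-collider on the path is in the set.
  P2: blocked at chain node U5 ∈ conditioning set.
{U5} does not satisfy the backdoor criterion.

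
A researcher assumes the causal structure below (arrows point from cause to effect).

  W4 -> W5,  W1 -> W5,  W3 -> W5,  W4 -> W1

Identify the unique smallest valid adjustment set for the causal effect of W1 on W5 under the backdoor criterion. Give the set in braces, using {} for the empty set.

Variables eligible for adjustment (non-descendants of W1, excluding W1 and W5): {W3, W4}.
Backdoor paths from W1 to W5:
  P1: W1 <- W4 -> W5
The empty set is not sufficient: P1 (W1 <- W4 -> W5) has no collider blocking it and no conditioned non-collider, so it is open.
Try {W4}:
  P1: blocked at fork node W4 ∈ conditioning set.
{W4} contains no descendant of W1 and blocks every backdoor path.
No other singleton works — e.g. {W3} leaves P1 open — so {W4} is the unique smallest valid adjustment set.

{W4}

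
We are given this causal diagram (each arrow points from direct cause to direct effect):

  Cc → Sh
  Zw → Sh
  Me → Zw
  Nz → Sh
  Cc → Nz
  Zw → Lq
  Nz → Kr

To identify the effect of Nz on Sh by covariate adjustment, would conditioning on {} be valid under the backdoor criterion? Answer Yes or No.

Backdoor paths from Nz to Sh (paths whose first edge points into Nz):
  P1: Nz <- Cc -> Sh
Condition 1 (no descendant of Nz in the set): holds — descendants of Nz are {Kr, Sh}; none are in {}.
Condition 2 (every backdoor path blocked by {}):
  P1: open — no interior node is in the conditioning set.
{} does not satisfy the backdoor criterion.

No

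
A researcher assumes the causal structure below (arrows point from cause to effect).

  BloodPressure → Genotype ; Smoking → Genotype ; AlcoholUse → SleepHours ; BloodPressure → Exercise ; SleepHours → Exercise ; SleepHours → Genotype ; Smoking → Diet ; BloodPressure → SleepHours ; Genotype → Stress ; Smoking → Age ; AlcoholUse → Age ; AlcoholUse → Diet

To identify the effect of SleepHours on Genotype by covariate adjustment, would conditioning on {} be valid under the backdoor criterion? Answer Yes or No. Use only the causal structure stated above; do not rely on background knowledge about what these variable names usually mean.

Backdoor paths from SleepHours to Genotype (paths whose first edge points into SleepHours):
  P1: SleepHours <- AlcoholUse -> Age <- Smoking -> Genotype
  P2: SleepHours <- AlcoholUse -> Diet <- Smoking -> Genotype
  P3: SleepHours <- BloodPressure -> Genotype
Condition 1 (no descendant of SleepHours in the set): holds — descendants of SleepHours are {Exercise, Genotype, Stress}; none are in {}.
Condition 2 (every backdoor path blocked by {}):
  P1: blocked at collider Age (neither it nor any descendant is in the conditioning set).
  P2: blocked at collider Diet (neither it nor any descendant is in the conditioning set).
  P3: open — no interior node is in the conditioning set.
{} does not satisfy the backdoor criterion.

No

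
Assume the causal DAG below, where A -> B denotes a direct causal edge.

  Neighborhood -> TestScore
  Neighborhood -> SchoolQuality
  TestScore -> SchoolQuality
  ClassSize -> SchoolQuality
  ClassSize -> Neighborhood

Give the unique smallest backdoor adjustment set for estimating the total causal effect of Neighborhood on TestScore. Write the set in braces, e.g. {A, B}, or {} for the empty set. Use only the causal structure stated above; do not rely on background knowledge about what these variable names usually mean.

{}

Variables eligible for adjustment (non-descendants of Neighborhood, excluding Neighborhood and TestScore): {ClassSize}.
Backdoor paths from Neighborhood to TestScore:
  P1: Neighborhood <- ClassSize -> SchoolQuality <- TestScore
Each backdoor path contains an unconditioned collider, so every path is already blocked with the empty conditioning set:
  P1: blocked at collider SchoolQuality (neither it nor any descendant is in the conditioning set).
The empty set is therefore the unique smallest valid set.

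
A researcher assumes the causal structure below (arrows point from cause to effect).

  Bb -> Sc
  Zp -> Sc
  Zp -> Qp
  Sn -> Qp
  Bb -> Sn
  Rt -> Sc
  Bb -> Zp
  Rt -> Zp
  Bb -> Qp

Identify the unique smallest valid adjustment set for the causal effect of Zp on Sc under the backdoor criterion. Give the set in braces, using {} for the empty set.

{Bb, Rt}

Variables eligible for adjustment (non-descendants of Zp, excluding Zp and Sc): {Bb, Rt, Sn}.
Backdoor paths from Zp to Sc:
  P1: Zp <- Rt -> Sc
  P2: Zp <- Bb -> Sc
The empty set is not sufficient: P1 (Zp <- Rt -> Sc) has no collider blocking it and no conditioned non-collider, so it is open.
Try {Bb, Rt}:
  P1: blocked at fork node Rt ∈ conditioning set.
  P2: blocked at fork node Bb ∈ conditioning set.
{Bb, Rt} contains no descendant of Zp and blocks every backdoor path.
Every element of {Bb, Rt} is needed (dropping Bb leaves P2 open; dropping Rt leaves P1 open), so no proper subset is valid.
Among all size-2 subsets of the eligible variables, only {Bb, Rt} blocks every backdoor path, so it is the unique smallest valid adjustment set.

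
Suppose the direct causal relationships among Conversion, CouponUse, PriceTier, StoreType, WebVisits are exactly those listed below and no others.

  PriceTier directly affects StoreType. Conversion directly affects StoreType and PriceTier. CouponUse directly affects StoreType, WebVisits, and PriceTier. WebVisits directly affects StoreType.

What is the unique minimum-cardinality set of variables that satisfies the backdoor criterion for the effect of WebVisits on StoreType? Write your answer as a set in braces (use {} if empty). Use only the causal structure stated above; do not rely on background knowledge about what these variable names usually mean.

Variables eligible for adjustment (non-descendants of WebVisits, excluding WebVisits and StoreType): {Conversion, CouponUse, PriceTier}.
Backdoor paths from WebVisits to StoreType:
  P1: WebVisits <- CouponUse -> PriceTier <- Conversion -> StoreType
  P2: WebVisits <- CouponUse -> PriceTier -> StoreType
  P3: WebVisits <- CouponUse -> StoreType
The empty set is not sufficient: P2 (WebVisits <- CouponUse -> PriceTier -> StoreType) has no collider blocking it and no conditioned non-collider, so it is open.
Try {CouponUse}:
  P1: blocked at fork node CouponUse ∈ conditioning set.
  P2: blocked at fork node CouponUse ∈ conditioning set.
  P3: blocked at fork node CouponUse ∈ conditioning set.
{CouponUse} contains no descendant of WebVisits and blocks every backdoor path.
No other singleton works — e.g. {Conversion} leaves P2 open — so {CouponUse} is the unique smallest valid adjustment set.

{CouponUse}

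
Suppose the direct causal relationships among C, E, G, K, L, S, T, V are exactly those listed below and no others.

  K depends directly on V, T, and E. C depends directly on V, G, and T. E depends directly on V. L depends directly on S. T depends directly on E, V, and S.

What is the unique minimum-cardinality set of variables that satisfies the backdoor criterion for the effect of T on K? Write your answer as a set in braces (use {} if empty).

Variables eligible for adjustment (non-descendants of T, excluding T and K): {E, G, L, S, V}.
Backdoor paths from T to K:
  P1: T <- V -> E -> K
  P2: T <- V -> K
  P3: T <- E <- V -> K
  P4: T <- E -> K
The empty set is not sufficient: P1 (T <- V -> E -> K) has no collider blocking it and no conditioned non-collider, so it is open.
Try {E, V}:
  P1: blocked at fork node V ∈ conditioning set.
  P2: blocked at fork node V ∈ conditioning set.
  P3: blocked at chain node E ∈ conditioning set.
  P4: blocked at fork node E ∈ conditioning set.
{E, V} contains no descendant of T and blocks every backdoor path.
Every element of {E, V} is needed (dropping E leaves P4 open; dropping V leaves P2 open), so no proper subset is valid.
Among all size-2 subsets of the eligible variables, only {E, V} blocks every backdoor path, so it is the unique smallest valid adjustment set.

{E, V}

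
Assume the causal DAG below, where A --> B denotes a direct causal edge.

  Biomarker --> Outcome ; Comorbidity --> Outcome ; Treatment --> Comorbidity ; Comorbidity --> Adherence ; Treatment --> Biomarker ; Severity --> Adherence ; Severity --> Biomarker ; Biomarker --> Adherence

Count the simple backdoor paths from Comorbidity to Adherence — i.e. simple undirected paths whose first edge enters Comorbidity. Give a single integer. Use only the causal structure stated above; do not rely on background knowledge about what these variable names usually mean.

A backdoor path from Comorbidity to Adherence is any simple undirected path whose first edge points into Comorbidity (i.e. leaves Comorbidity via a parent).
Parents of Comorbidity: {Treatment}.
Enumerating:
  P1: Comorbidity <- Treatment -> Biomarker <- Severity -> Adherence
  P2: Comorbidity <- Treatment -> Biomarker -> Adherence
That exhausts the simple backdoor paths. Count: 2.

2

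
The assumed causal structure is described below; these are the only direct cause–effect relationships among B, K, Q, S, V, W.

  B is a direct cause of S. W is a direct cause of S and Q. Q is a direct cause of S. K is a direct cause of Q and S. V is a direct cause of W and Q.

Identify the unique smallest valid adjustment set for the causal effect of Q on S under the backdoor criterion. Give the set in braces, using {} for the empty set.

Variables eligible for adjustment (non-descendants of Q, excluding Q and S): {B, K, V, W}.
Backdoor paths from Q to S:
  P1: Q <- K -> S
  P2: Q <- V -> W -> S
  P3: Q <- W -> S
The empty set is not sufficient: P1 (Q <- K -> S) has no collider blocking it and no conditioned non-collider, so it is open.
Try {K, W}:
  P1: blocked at fork node K ∈ conditioning set.
  P2: blocked at chain node W ∈ conditioning set.
  P3: blocked at fork node W ∈ conditioning set.
{K, W} contains no descendant of Q and blocks every backdoor path.
Every element of {K, W} is needed (dropping K leaves P1 open; dropping W leaves P2 open), so no proper subset is valid.
Among all size-2 subsets of the eligible variables, only {K, W} blocks every backdoor path, so it is the unique smallest valid adjustment set.

{K, W}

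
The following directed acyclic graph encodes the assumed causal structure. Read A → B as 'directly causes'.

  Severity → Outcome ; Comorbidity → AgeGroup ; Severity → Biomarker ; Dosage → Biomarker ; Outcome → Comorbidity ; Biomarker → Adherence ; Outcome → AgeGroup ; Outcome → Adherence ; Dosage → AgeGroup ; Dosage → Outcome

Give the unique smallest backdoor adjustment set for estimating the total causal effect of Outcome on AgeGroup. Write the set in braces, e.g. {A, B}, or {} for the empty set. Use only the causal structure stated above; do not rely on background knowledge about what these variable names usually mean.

{Dosage}

Variables eligible for adjustment (non-descendants of Outcome, excluding Outcome and AgeGroup): {Biomarker, Dosage, Severity}.
Backdoor paths from Outcome to AgeGroup:
  P1: Outcome <- Severity -> Biomarker <- Dosage -> AgeGroup
  P2: Outcome <- Dosage -> AgeGroup
The empty set is not sufficient: P2 (Outcome <- Dosage -> AgeGroup) has no collider blocking it and no conditioned non-collider, so it is open.
Try {Dosage}:
  P1: blocked at collider Biomarker (neither it nor any descendant is in the conditioning set).
  P2: blocked at fork node Dosage ∈ conditioning set.
{Dosage} contains no descendant of Outcome and blocks every backdoor path.
No other singleton works — e.g. {Severity} leaves P2 open — so {Dosage} is the unique smallest valid adjustment set.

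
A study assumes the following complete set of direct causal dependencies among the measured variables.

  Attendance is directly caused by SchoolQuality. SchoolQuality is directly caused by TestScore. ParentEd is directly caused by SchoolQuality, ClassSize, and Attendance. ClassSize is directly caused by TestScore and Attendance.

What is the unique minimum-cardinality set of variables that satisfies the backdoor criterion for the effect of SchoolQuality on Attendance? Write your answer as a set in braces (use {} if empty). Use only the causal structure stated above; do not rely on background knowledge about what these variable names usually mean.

{}

Variables eligible for adjustment (non-descendants of SchoolQuality, excluding SchoolQuality and Attendance): {TestScore}.
Backdoor paths from SchoolQuality to Attendance:
  P1: SchoolQuality <- TestScore -> ClassSize <- Attendance
  P2: SchoolQuality <- TestScore -> ClassSize -> ParentEd <- Attendance
Each backdoor path contains an unconditioned collider, so every path is already blocked with the empty conditioning set:
  P1: blocked at collider ClassSize (neither it nor any descendant is in the conditioning set).
  P2: blocked at collider ParentEd (neither it nor any descendant is in the conditioning set).
The empty set is therefore the unique smallest valid set.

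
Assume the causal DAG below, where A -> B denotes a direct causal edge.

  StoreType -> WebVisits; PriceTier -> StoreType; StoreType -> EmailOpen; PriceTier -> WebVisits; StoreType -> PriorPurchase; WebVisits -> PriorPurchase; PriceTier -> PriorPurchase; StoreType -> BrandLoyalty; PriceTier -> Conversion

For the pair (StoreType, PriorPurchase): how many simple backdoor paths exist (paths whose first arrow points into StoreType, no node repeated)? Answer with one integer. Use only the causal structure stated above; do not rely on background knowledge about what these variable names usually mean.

A backdoor path from StoreType to PriorPurchase is any simple undirected path whose first edge points into StoreType (i.e. leaves StoreType via a parent).
Parents of StoreType: {PriceTier}.
Enumerating:
  P1: StoreType <- PriceTier -> WebVisits -> PriorPurchase
  P2: StoreType <- PriceTier -> PriorPurchase
That exhausts the simple backdoor paths. Count: 2.

2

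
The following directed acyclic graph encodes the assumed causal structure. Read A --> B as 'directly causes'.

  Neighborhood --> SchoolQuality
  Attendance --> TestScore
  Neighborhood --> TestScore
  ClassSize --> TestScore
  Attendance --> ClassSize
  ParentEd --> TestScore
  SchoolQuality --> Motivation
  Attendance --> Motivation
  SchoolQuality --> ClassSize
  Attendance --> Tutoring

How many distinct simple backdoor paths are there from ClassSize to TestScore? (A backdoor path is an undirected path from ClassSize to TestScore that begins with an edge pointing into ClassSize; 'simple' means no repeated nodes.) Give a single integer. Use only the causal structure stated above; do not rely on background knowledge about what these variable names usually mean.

4

A backdoor path from ClassSize to TestScore is any simple undirected path whose first edge points into ClassSize (i.e. leaves ClassSize via a parent).
Parents of ClassSize: {Attendance, SchoolQuality}.
Enumerating:
  P1: ClassSize <- Attendance -> TestScore
  P2: ClassSize <- Attendance -> Motivation <- SchoolQuality <- Neighborhood -> TestScore
  P3: ClassSize <- SchoolQuality <- Neighborhood -> TestScore
  P4: ClassSize <- SchoolQuality -> Motivation <- Attendance -> TestScore
That exhausts the simple backdoor paths. Count: 4.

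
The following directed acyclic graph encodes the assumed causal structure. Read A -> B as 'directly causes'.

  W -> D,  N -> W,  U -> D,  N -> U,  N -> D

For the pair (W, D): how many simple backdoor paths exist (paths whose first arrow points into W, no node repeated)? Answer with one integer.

A backdoor path from W to D is any simple undirected path whose first edge points into W (i.e. leaves W via a parent).
Parents of W: {N}.
Enumerating:
  P1: W <- N -> U -> D
  P2: W <- N -> D
That exhausts the simple backdoor paths. Count: 2.

2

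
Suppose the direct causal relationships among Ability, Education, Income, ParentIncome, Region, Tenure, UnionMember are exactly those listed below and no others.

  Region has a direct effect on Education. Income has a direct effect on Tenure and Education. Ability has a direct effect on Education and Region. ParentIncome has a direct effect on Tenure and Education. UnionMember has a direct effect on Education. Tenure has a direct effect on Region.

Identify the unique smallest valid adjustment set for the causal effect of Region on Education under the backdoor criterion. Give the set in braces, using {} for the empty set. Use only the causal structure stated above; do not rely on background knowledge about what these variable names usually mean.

{Ability, Tenure}

Variables eligible for adjustment (non-descendants of Region, excluding Region and Education): {Ability, Income, ParentIncome, Tenure, UnionMember}.
Backdoor paths from Region to Education:
  P1: Region <- Ability -> Education
  P2: Region <- Tenure <- Income -> Education
  P3: Region <- Tenure <- ParentIncome -> Education
The empty set is not sufficient: P1 (Region <- Ability -> Education) has no collider blocking it and no conditioned non-collider, so it is open.
Try {Ability, Tenure}:
  P1: blocked at fork node Ability ∈ conditioning set.
  P2: blocked at chain node Tenure ∈ conditioning set.
  P3: blocked at chain node Tenure ∈ conditioning set.
{Ability, Tenure} contains no descendant of Region and blocks every backdoor path.
Every element of {Ability, Tenure} is needed (dropping Ability leaves P1 open; dropping Tenure leaves P2 open), so no proper subset is valid.
Among all size-2 subsets of the eligible variables, only {Ability, Tenure} blocks every backdoor path, so it is the unique smallest valid adjustment set.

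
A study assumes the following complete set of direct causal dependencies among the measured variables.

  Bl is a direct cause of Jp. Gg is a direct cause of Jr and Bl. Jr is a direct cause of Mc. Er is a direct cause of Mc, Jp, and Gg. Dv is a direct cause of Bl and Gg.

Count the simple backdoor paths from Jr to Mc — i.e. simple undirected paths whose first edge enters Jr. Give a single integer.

3

A backdoor path from Jr to Mc is any simple undirected path whose first edge points into Jr (i.e. leaves Jr via a parent).
Parents of Jr: {Gg}.
Enumerating:
  P1: Jr <- Gg <- Dv -> Bl -> Jp <- Er -> Mc
  P2: Jr <- Gg <- Er -> Mc
  P3: Jr <- Gg -> Bl -> Jp <- Er -> Mc
That exhausts the simple backdoor paths. Count: 3.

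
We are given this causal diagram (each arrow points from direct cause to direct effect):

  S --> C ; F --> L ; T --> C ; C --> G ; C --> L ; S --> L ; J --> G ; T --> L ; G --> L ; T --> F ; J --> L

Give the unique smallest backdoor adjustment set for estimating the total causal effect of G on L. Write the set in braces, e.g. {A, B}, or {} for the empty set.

Variables eligible for adjustment (non-descendants of G, excluding G and L): {C, F, J, S, T}.
Backdoor paths from G to L:
  P1: G <- J -> L
  P2: G <- C <- T -> F -> L
  P3: G <- C <- T -> L
  P4: G <- C <- S -> L
  P5: G <- C -> L
The empty set is not sufficient: P1 (G <- J -> L) has no collider blocking it and no conditioned non-collider, so it is open.
Try {C, J}:
  P1: blocked at fork node J ∈ conditioning set.
  P2: blocked at chain node C ∈ conditioning set.
  P3: blocked at chain node C ∈ conditioning set.
  P4: blocked at chain node C ∈ conditioning set.
  P5: blocked at fork node C ∈ conditioning set.
{C, J} contains no descendant of G and blocks every backdoor path.
Every element of {C, J} is needed (dropping C leaves P2 open; dropping J leaves P1 open), so no proper subset is valid.
Among all size-2 subsets of the eligible variables, only {C, J} blocks every backdoor path, so it is the unique smallest valid adjustment set.

{C, J}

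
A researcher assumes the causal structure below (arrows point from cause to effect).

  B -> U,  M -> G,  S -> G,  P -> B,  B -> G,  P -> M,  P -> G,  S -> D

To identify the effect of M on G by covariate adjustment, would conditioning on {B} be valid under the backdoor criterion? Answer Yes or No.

No

Backdoor paths from M to G (paths whose first edge points into M):
  P1: M <- P -> B -> G
  P2: M <- P -> G
Condition 1 (no descendant of M in the set): holds — descendants of M are {G}; none are in {B}.
Condition 2 (every backdoor path blocked by {B}):
  P1: blocked at chain node B ∈ conditioning set.
  P2: open — no interior node is in the conditioning set.
{B} does not satisfy the backdoor criterion.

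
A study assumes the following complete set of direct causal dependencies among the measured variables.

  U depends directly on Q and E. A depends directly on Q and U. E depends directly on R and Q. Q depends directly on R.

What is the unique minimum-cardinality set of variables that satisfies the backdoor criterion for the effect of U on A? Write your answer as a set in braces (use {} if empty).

{Q}

Variables eligible for adjustment (non-descendants of U, excluding U and A): {E, Q, R}.
Backdoor paths from U to A:
  P1: U <- Q -> A
  P2: U <- E <- R -> Q -> A
  P3: U <- E <- Q -> A
The empty set is not sufficient: P1 (U <- Q -> A) has no collider blocking it and no conditioned non-collider, so it is open.
Try {Q}:
  P1: blocked at fork node Q ∈ conditioning set.
  P2: blocked at chain node Q ∈ conditioning set.
  P3: blocked at fork node Q ∈ conditioning set.
{Q} contains no descendant of U and blocks every backdoor path.
No other singleton works — e.g. {R} leaves P1 open — so {Q} is the unique smallest valid adjustment set.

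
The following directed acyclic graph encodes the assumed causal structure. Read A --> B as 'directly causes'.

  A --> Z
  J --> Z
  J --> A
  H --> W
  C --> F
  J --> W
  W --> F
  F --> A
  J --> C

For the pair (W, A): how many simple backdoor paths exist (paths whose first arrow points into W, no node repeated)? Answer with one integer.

3

A backdoor path from W to A is any simple undirected path whose first edge points into W (i.e. leaves W via a parent).
Parents of W: {H, J}.
Enumerating:
  P1: W <- J -> C -> F -> A
  P2: W <- J -> A
  P3: W <- J -> Z <- A
That exhausts the simple backdoor paths. Count: 3.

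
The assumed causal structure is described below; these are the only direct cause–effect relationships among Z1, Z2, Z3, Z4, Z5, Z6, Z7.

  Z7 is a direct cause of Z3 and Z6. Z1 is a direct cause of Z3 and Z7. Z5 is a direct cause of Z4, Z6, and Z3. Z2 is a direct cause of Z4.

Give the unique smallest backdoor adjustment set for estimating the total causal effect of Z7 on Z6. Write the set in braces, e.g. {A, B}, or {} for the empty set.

{}

Variables eligible for adjustment (non-descendants of Z7, excluding Z7 and Z6): {Z1, Z2, Z4, Z5}.
Backdoor paths from Z7 to Z6:
  P1: Z7 <- Z1 -> Z3 <- Z5 -> Z6
Each backdoor path contains an unconditioned collider, so every path is already blocked with the empty conditioning set:
  P1: blocked at collider Z3 (neither it nor any descendant is in the conditioning set).
The empty set is therefore the unique smallest valid set.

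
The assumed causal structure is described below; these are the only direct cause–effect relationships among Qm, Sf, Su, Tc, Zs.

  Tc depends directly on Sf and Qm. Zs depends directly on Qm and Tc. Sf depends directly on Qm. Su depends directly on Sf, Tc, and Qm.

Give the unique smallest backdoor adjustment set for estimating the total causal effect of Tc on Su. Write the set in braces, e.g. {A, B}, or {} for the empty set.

Variables eligible for adjustment (non-descendants of Tc, excluding Tc and Su): {Qm, Sf}.
Backdoor paths from Tc to Su:
  P1: Tc <- Qm -> Sf -> Su
  P2: Tc <- Qm -> Su
  P3: Tc <- Sf <- Qm -> Su
  P4: Tc <- Sf -> Su
The empty set is not sufficient: P1 (Tc <- Qm -> Sf -> Su) has no collider blocking it and no conditioned non-collider, so it is open.
Try {Qm, Sf}:
  P1: blocked at fork node Qm ∈ conditioning set.
  P2: blocked at fork node Qm ∈ conditioning set.
  P3: blocked at chain node Sf ∈ conditioning set.
  P4: blocked at fork node Sf ∈ conditioning set.
{Qm, Sf} contains no descendant of Tc and blocks every backdoor path.
Every element of {Qm, Sf} is needed (dropping Qm leaves P2 open; dropping Sf leaves P4 open), so no proper subset is valid.
Among all size-2 subsets of the eligible variables, only {Qm, Sf} blocks every backdoor path, so it is the unique smallest valid adjustment set.

{Qm, Sf}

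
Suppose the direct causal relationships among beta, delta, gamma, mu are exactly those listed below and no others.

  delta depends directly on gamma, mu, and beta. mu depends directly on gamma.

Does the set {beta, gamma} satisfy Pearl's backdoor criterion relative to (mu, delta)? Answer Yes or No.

Backdoor paths from mu to delta (paths whose first edge points into mu):
  P1: mu <- gamma -> delta
Condition 1 (no descendant of mu in the set): holds — descendants of mu are {delta}; none are in {beta, gamma}.
Condition 2 (every backdoor path blocked by {beta, gamma}):
  P1: blocked at fork node gamma ∈ conditioning set.
{beta, gamma} satisfies the backdoor criterion.

Yes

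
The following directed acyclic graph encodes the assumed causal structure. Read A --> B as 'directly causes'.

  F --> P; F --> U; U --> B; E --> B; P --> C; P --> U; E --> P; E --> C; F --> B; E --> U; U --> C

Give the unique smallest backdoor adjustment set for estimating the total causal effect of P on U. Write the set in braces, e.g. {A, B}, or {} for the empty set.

{E, F}

Variables eligible for adjustment (non-descendants of P, excluding P and U): {E, F}.
Backdoor paths from P to U:
  P1: P <- F -> U
  P2: P <- F -> B <- E -> U
  P3: P <- F -> B <- E -> C <- U
  P4: P <- F -> B <- U
  P5: P <- E -> U
  P6: P <- E -> B <- F -> U
  P7: P <- E -> B <- U
  P8: P <- E -> C <- U
The empty set is not sufficient: P1 (P <- F -> U) has no collider blocking it and no conditioned non-collider, so it is open.
Try {E, F}:
  P1: blocked at fork node F ∈ conditioning set.
  P2: blocked at fork node F ∈ conditioning set.
  P3: blocked at fork node F ∈ conditioning set.
  P4: blocked at fork node F ∈ conditioning set.
  P5: blocked at fork node E ∈ conditioning set.
  P6: blocked at fork node E ∈ conditioning set.
  P7: blocked at fork node E ∈ conditioning set.
  P8: blocked at fork node E ∈ conditioning set.
{E, F} contains no descendant of P and blocks every backdoor path.
Every element of {E, F} is needed (dropping E leaves P5 open; dropping F leaves P1 open), so no proper subset is valid.
Among all size-2 subsets of the eligible variables, only {E, F} blocks every backdoor path, so it is the unique smallest valid adjustment set.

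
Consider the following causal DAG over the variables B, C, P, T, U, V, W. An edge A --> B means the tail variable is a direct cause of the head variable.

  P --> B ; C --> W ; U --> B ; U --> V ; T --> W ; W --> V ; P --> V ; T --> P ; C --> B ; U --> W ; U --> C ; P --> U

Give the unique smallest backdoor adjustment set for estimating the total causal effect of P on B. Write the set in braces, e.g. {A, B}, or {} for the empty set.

Variables eligible for adjustment (non-descendants of P, excluding P and B): {T}.
Backdoor paths from P to B:
  P1: P <- T -> W <- U -> C -> B
  P2: P <- T -> W <- U -> B
  P3: P <- T -> W <- C <- U -> B
  P4: P <- T -> W <- C -> B
  P5: P <- T -> W -> V <- U -> C -> B
  P6: P <- T -> W -> V <- U -> B
Each backdoor path contains an unconditioned collider, so every path is already blocked with the empty conditioning set:
  P1: blocked at collider W (neither it nor any descendant is in the conditioning set).
  P2: blocked at collider W (neither it nor any descendant is in the conditioning set).
  P3: blocked at collider W (neither it nor any descendant is in the conditioning set).
  P4: blocked at collider W (neither it nor any descendant is in the conditioning set).
  P5: blocked at collider V (neither it nor any descendant is in the conditioning set).
  P6: blocked at collider V (neither it nor any descendant is in the conditioning set).
The empty set is therefore the unique smallest valid set.

{}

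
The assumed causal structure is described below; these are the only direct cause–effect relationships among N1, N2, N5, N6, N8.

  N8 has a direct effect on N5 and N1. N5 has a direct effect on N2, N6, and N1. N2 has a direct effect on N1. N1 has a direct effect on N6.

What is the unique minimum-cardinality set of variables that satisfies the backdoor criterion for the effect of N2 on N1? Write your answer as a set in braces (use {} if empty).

Variables eligible for adjustment (non-descendants of N2, excluding N2 and N1): {N5, N8}.
Backdoor paths from N2 to N1:
  P1: N2 <- N5 <- N8 -> N1
  P2: N2 <- N5 -> N1
  P3: N2 <- N5 -> N6 <- N1
The empty set is not sufficient: P1 (N2 <- N5 <- N8 -> N1) has no collider blocking it and no conditioned non-collider, so it is open.
Try {N5}:
  P1: blocked at chain node N5 ∈ conditioning set.
  P2: blocked at fork node N5 ∈ conditioning set.
  P3: blocked at fork node N5 ∈ conditioning set.
{N5} contains no descendant of N2 and blocks every backdoor path.
No other singleton works — e.g. {N8} leaves P2 open — so {N5} is the unique smallest valid adjustment set.

{N5}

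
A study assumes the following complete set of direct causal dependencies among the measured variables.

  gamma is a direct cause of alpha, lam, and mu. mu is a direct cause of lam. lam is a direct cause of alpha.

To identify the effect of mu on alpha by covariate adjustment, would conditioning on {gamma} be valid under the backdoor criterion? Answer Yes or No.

Yes

Backdoor paths from mu to alpha (paths whose first edge points into mu):
  P1: mu <- gamma -> lam -> alpha
  P2: mu <- gamma -> alpha
Condition 1 (no descendant of mu in the set): holds — descendants of mu are {alpha, lam}; none are in {gamma}.
Condition 2 (every backdoor path blocked by {gamma}):
  P1: blocked at fork node gamma ∈ conditioning set.
  P2: blocked at fork node gamma ∈ conditioning set.
{gamma} satisfies the backdoor criterion.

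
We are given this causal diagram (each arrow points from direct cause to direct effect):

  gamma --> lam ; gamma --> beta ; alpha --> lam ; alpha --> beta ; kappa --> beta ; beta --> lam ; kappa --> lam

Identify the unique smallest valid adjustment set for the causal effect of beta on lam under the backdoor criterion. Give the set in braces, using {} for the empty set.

{alpha, gamma, kappa}

Variables eligible for adjustment (non-descendants of beta, excluding beta and lam): {alpha, gamma, kappa}.
Backdoor paths from beta to lam:
  P1: beta <- alpha -> lam
  P2: beta <- kappa -> lam
  P3: beta <- gamma -> lam
The empty set is not sufficient: P1 (beta <- alpha -> lam) has no collider blocking it and no conditioned non-collider, so it is open.
Try {alpha, gamma, kappa}:
  P1: blocked at fork node alpha ∈ conditioning set.
  P2: blocked at fork node kappa ∈ conditioning set.
  P3: blocked at fork node gamma ∈ conditioning set.
{alpha, gamma, kappa} contains no descendant of beta and blocks every backdoor path.
Every element of {alpha, gamma, kappa} is needed (dropping alpha leaves P1 open; dropping gamma leaves P3 open; dropping kappa leaves P2 open), so no proper subset is valid.
Among all size-3 subsets of the eligible variables, only {alpha, gamma, kappa} blocks every backdoor path, so it is the unique smallest valid adjustment set.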